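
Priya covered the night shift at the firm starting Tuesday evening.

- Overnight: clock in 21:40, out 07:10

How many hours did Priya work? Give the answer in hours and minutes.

Overnight: 21:40 → midnight = 2 h 20 min; midnight → 07:10 = 7 h 10 min; span 9 h 30 min

9 h 30 min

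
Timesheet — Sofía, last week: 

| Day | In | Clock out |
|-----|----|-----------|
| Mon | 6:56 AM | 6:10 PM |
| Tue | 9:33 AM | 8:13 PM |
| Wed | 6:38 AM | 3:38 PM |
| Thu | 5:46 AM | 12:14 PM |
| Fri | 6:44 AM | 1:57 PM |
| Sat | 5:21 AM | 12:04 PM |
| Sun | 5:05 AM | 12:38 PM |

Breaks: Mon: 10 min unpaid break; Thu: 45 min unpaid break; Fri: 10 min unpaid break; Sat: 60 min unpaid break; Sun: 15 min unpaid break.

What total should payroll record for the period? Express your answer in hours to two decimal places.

Mon: 6:56 AM–6:10 PM = 11 h 14 min; less 10 min break → 11 h 4 min
Tue: 9:33 AM–8:13 PM = 10 h 40 min
Wed: 6:38 AM–3:38 PM = 9 h 0 min
Thu: 5:46 AM–12:14 PM = 6 h 28 min; less 45 min break → 5 h 43 min
Fri: 6:44 AM–1:57 PM = 7 h 13 min; less 10 min break → 7 h 3 min
Sat: 5:21 AM–12:04 PM = 6 h 43 min; less 60 min break → 5 h 43 min
Sun: 5:05 AM–12:38 PM = 7 h 33 min; less 15 min break → 7 h 18 min
Total: 11 h 4 min + 10 h 40 min + 9 h 0 min + 5 h 43 min + 7 h 3 min + 5 h 43 min + 7 h 18 min = 56 h 31 min.

56.52 hours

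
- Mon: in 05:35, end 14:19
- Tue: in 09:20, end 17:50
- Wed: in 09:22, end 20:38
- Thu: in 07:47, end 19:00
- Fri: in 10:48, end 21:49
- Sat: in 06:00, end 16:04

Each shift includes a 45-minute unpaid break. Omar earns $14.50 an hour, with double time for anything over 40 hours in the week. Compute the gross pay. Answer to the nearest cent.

Mon: 05:35–14:19 = 8 h 44 min; less 45 min break → 7 h 59 min
Tue: 09:20–17:50 = 8 h 30 min; less 45 min break → 7 h 45 min
Wed: 09:22–20:38 = 11 h 16 min; less 45 min break → 10 h 31 min
Thu: 07:47–19:00 = 11 h 13 min; less 45 min break → 10 h 28 min
Fri: 10:48–21:49 = 11 h 1 min; less 45 min break → 10 h 16 min
Sat: 06:00–16:04 = 10 h 4 min; less 45 min break → 9 h 19 min
Total worked: 56 h 18 min = 3378 min.
Regular 40 h 0 min = 2400 min at $14.50/h; overtime 16 h 18 min = 978 min at $29.00/h.
Pay = (2400 × $14.50 + 978 × $29.00) ÷ 60 = $1052.70.

$1052.70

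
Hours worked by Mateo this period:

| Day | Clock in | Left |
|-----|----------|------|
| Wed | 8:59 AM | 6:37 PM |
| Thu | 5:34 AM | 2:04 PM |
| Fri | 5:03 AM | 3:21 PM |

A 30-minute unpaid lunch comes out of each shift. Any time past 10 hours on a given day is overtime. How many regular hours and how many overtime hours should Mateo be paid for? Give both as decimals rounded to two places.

Regular 26.93 hours, overtime 0.00 hours

Wed: 8:59 AM–6:37 PM = 9 h 38 min; less 30 min break → 9 h 8 min
Thu: 5:34 AM–2:04 PM = 8 h 30 min; less 30 min break → 8 h 0 min
Fri: 5:03 AM–3:21 PM = 10 h 18 min; less 30 min break → 9 h 48 min
Wed reg 9 h 8 min / OT 0 h 0 min; Thu reg 8 h 0 min / OT 0 h 0 min; Fri reg 9 h 48 min / OT 0 h 0 min.
Totals: regular 26 h 56 min, overtime 0 h 0 min.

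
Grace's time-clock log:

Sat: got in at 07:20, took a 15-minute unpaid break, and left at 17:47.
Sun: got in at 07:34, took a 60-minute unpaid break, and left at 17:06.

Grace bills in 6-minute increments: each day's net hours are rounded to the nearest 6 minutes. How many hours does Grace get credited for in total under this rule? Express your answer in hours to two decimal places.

Sat: 07:20–17:47 = 10 h 27 min − 15 min = 10 h 12 min → rounds to 10 h 12 min
Sun: 07:34–17:06 = 9 h 32 min − 60 min = 8 h 32 min → rounds to 8 h 30 min
Total credited: 18 h 42 min.

18.70 hours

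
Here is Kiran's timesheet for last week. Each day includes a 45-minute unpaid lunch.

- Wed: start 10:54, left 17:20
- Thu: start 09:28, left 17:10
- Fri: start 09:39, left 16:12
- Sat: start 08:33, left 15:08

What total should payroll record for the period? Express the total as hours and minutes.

Wed: 10:54–17:20 = 6 h 26 min; less 45 min break → 5 h 41 min
Thu: 09:28–17:10 = 7 h 42 min; less 45 min break → 6 h 57 min
Fri: 09:39–16:12 = 6 h 33 min; less 45 min break → 5 h 48 min
Sat: 08:33–15:08 = 6 h 35 min; less 45 min break → 5 h 50 min
Total: 5 h 41 min + 6 h 57 min + 5 h 48 min + 5 h 50 min = 24 h 16 min.

24 h 16 min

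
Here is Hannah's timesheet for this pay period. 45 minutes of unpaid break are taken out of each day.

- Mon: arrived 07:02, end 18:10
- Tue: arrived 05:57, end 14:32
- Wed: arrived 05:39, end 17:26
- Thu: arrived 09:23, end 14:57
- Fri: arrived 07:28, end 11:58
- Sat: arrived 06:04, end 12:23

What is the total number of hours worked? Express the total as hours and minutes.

Mon: 07:02–18:10 = 11 h 8 min; less 45 min break → 10 h 23 min
Tue: 05:57–14:32 = 8 h 35 min; less 45 min break → 7 h 50 min
Wed: 05:39–17:26 = 11 h 47 min; less 45 min break → 11 h 2 min
Thu: 09:23–14:57 = 5 h 34 min; less 45 min break → 4 h 49 min
Fri: 07:28–11:58 = 4 h 30 min; less 45 min break → 3 h 45 min
Sat: 06:04–12:23 = 6 h 19 min; less 45 min break → 5 h 34 min
Total: 10 h 23 min + 7 h 50 min + 11 h 2 min + 4 h 49 min + 3 h 45 min + 5 h 34 min = 43 h 23 min.

43 h 23 min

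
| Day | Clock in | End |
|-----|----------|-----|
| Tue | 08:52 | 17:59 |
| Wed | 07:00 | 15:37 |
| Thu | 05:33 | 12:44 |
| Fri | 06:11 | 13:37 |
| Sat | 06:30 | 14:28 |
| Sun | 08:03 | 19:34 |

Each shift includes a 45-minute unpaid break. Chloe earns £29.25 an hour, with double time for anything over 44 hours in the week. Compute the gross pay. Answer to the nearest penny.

Tue: 08:52–17:59 = 9 h 7 min; less 45 min break → 8 h 22 min
Wed: 07:00–15:37 = 8 h 37 min; less 45 min break → 7 h 52 min
Thu: 05:33–12:44 = 7 h 11 min; less 45 min break → 6 h 26 min
Fri: 06:11–13:37 = 7 h 26 min; less 45 min break → 6 h 41 min
Sat: 06:30–14:28 = 7 h 58 min; less 45 min break → 7 h 13 min
Sun: 08:03–19:34 = 11 h 31 min; less 45 min break → 10 h 46 min
Total worked: 47 h 20 min = 2840 min.
Regular 44 h 0 min = 2640 min at £29.25/h; overtime 3 h 20 min = 200 min at £58.50/h.
Pay = (2640 × £29.25 + 200 × £58.50) ÷ 60 = £1482.00.

£1482.00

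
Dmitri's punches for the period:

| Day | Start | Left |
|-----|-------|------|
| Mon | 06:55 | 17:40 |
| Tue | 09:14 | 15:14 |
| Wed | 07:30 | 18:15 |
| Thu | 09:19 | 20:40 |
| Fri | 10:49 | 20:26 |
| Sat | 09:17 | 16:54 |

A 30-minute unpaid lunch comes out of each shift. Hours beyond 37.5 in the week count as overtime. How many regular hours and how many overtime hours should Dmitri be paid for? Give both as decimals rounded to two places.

Regular 37.50 hours, overtime 15.58 hours

Mon: 06:55–17:40 = 10 h 45 min; less 30 min break → 10 h 15 min
Tue: 09:14–15:14 = 6 h 0 min; less 30 min break → 5 h 30 min
Wed: 07:30–18:15 = 10 h 45 min; less 30 min break → 10 h 15 min
Thu: 09:19–20:40 = 11 h 21 min; less 30 min break → 10 h 51 min
Fri: 10:49–20:26 = 9 h 37 min; less 30 min break → 9 h 7 min
Sat: 09:17–16:54 = 7 h 37 min; less 30 min break → 7 h 7 min
Total worked: 53 h 5 min = 53.08 h.
Threshold 37.5 h → overtime 15 h 35 min, regular 37 h 30 min.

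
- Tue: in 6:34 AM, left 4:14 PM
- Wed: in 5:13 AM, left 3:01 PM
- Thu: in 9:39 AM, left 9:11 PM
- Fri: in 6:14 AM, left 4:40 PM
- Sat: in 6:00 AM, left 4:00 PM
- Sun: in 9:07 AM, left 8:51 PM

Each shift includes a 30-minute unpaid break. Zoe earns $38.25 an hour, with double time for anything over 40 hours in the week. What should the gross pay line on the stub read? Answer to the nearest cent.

$3072.75

Tue: 6:34 AM–4:14 PM = 9 h 40 min; less 30 min break → 9 h 10 min
Wed: 5:13 AM–3:01 PM = 9 h 48 min; less 30 min break → 9 h 18 min
Thu: 9:39 AM–9:11 PM = 11 h 32 min; less 30 min break → 11 h 2 min
Fri: 6:14 AM–4:40 PM = 10 h 26 min; less 30 min break → 9 h 56 min
Sat: 6:00 AM–4:00 PM = 10 h 0 min; less 30 min break → 9 h 30 min
Sun: 9:07 AM–8:51 PM = 11 h 44 min; less 30 min break → 11 h 14 min
Total worked: 60 h 10 min = 3610 min.
Regular 40 h 0 min = 2400 min at $38.25/h; overtime 20 h 10 min = 1210 min at $76.50/h.
Pay = (2400 × $38.25 + 1210 × $76.50) ÷ 60 = $3072.75.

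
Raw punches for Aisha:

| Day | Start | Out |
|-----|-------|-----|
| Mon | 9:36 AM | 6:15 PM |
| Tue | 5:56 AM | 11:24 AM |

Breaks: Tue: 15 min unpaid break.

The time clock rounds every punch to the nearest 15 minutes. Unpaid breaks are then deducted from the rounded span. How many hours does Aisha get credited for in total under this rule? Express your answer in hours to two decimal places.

14.00 hours

Mon: in 9:36 AM→9:30 AM, out 6:15 PM→6:15 PM; 8 h 45 min
Tue: in 5:56 AM→6:00 AM, out 11:24 AM→11:30 AM; 5 h 30 min − 15 min = 5 h 15 min
Total credited: 14 h 0 min.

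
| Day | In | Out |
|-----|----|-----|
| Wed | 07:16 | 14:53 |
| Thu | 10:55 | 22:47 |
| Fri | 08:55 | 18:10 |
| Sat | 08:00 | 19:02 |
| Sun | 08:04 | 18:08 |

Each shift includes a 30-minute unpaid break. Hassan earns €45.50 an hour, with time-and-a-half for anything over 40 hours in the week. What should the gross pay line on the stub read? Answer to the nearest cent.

Wed: 07:16–14:53 = 7 h 37 min; less 30 min break → 7 h 7 min
Thu: 10:55–22:47 = 11 h 52 min; less 30 min break → 11 h 22 min
Fri: 08:55–18:10 = 9 h 15 min; less 30 min break → 8 h 45 min
Sat: 08:00–19:02 = 11 h 2 min; less 30 min break → 10 h 32 min
Sun: 08:04–18:08 = 10 h 4 min; less 30 min break → 9 h 34 min
Total worked: 47 h 20 min = 2840 min.
Regular 40 h 0 min = 2400 min at €45.50/h; overtime 7 h 20 min = 440 min at €68.25/h.
Pay = (2400 × €45.50 + 440 × €68.25) ÷ 60 = €2320.50.

€2320.50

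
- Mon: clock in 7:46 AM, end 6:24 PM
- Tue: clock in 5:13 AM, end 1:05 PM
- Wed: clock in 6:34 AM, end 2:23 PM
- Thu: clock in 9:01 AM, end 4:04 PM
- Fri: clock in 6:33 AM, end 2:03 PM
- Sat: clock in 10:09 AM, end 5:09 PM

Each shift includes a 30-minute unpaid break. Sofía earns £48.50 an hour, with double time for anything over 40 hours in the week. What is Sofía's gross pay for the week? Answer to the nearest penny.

£2412.07

Mon: 7:46 AM–6:24 PM = 10 h 38 min; less 30 min break → 10 h 8 min
Tue: 5:13 AM–1:05 PM = 7 h 52 min; less 30 min break → 7 h 22 min
Wed: 6:34 AM–2:23 PM = 7 h 49 min; less 30 min break → 7 h 19 min
Thu: 9:01 AM–4:04 PM = 7 h 3 min; less 30 min break → 6 h 33 min
Fri: 6:33 AM–2:03 PM = 7 h 30 min; less 30 min break → 7 h 0 min
Sat: 10:09 AM–5:09 PM = 7 h 0 min; less 30 min break → 6 h 30 min
Total worked: 44 h 52 min = 2692 min.
Regular 40 h 0 min = 2400 min at £48.50/h; overtime 4 h 52 min = 292 min at £97.00/h.
Pay = (2400 × £48.50 + 292 × £97.00) ÷ 60 = £2412.07.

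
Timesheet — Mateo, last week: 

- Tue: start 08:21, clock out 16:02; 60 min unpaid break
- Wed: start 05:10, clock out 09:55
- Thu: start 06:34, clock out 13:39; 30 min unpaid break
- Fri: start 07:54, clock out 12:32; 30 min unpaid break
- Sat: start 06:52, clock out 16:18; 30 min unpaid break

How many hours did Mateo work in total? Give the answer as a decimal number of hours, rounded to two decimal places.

31.08 hours

Tue: 08:21–16:02 = 7 h 41 min; less 60 min break → 6 h 41 min
Wed: 05:10–09:55 = 4 h 45 min
Thu: 06:34–13:39 = 7 h 5 min; less 30 min break → 6 h 35 min
Fri: 07:54–12:32 = 4 h 38 min; less 30 min break → 4 h 8 min
Sat: 06:52–16:18 = 9 h 26 min; less 30 min break → 8 h 56 min
Total: 6 h 41 min + 4 h 45 min + 6 h 35 min + 4 h 8 min + 8 h 56 min = 31 h 5 min.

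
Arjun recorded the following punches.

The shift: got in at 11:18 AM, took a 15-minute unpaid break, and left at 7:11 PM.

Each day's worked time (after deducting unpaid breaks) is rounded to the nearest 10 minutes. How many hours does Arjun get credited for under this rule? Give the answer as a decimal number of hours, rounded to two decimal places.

The shift: 11:18 AM–7:11 PM = 7 h 53 min − 15 min = 7 h 38 min → rounds to 7 h 40 min

7.67 hours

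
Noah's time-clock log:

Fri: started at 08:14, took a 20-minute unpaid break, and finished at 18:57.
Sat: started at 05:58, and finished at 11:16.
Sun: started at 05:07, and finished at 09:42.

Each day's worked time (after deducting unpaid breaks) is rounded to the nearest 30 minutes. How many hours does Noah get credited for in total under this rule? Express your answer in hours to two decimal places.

Fri: 08:14–18:57 = 10 h 43 min − 20 min = 10 h 23 min → rounds to 10 h 30 min
Sat: 05:58–11:16 = 5 h 18 min → rounds to 5 h 30 min
Sun: 05:07–09:42 = 4 h 35 min → rounds to 4 h 30 min
Total credited: 20 h 30 min.

20.50 hours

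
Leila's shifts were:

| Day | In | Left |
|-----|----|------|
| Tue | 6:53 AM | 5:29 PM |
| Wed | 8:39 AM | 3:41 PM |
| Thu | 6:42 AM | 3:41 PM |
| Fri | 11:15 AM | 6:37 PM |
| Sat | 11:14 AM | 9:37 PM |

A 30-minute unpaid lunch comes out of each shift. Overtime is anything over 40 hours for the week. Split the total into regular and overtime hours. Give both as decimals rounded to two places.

Regular 40.00 hours, overtime 1.87 hours

Tue: 6:53 AM–5:29 PM = 10 h 36 min; less 30 min break → 10 h 6 min
Wed: 8:39 AM–3:41 PM = 7 h 2 min; less 30 min break → 6 h 32 min
Thu: 6:42 AM–3:41 PM = 8 h 59 min; less 30 min break → 8 h 29 min
Fri: 11:15 AM–6:37 PM = 7 h 22 min; less 30 min break → 6 h 52 min
Sat: 11:14 AM–9:37 PM = 10 h 23 min; less 30 min break → 9 h 53 min
Total worked: 41 h 52 min = 41.87 h.
Threshold 40 h → overtime 1 h 52 min, regular 40 h 0 min.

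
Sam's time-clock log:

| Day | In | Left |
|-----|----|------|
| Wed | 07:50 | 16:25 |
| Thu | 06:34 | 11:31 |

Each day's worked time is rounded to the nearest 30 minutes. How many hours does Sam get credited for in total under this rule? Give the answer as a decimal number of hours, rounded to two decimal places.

13.50 hours

Wed: 07:50–16:25 = 8 h 35 min → rounds to 8 h 30 min
Thu: 06:34–11:31 = 4 h 57 min → rounds to 5 h 0 min
Total credited: 13 h 30 min.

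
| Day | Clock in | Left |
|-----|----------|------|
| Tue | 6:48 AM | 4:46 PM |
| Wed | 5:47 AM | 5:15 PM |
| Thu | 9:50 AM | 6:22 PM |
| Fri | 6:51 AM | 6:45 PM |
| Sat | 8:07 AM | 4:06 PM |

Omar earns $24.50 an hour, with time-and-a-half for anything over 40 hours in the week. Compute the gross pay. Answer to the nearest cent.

Tue: 6:48 AM–4:46 PM = 9 h 58 min
Wed: 5:47 AM–5:15 PM = 11 h 28 min
Thu: 9:50 AM–6:22 PM = 8 h 32 min
Fri: 6:51 AM–6:45 PM = 11 h 54 min
Sat: 8:07 AM–4:06 PM = 7 h 59 min
Total worked: 49 h 51 min = 2991 min.
Regular 40 h 0 min = 2400 min at $24.50/h; overtime 9 h 51 min = 591 min at $36.75/h.
Pay = (2400 × $24.50 + 591 × $36.75) ÷ 60 = $1341.99.

$1341.99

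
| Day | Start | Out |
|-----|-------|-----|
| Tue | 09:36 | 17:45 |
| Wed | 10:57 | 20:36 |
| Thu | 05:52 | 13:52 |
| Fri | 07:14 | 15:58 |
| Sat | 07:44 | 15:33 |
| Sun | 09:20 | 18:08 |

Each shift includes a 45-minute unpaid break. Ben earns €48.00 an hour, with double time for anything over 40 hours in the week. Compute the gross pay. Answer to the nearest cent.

€2558.40

Tue: 09:36–17:45 = 8 h 9 min; less 45 min break → 7 h 24 min
Wed: 10:57–20:36 = 9 h 39 min; less 45 min break → 8 h 54 min
Thu: 05:52–13:52 = 8 h 0 min; less 45 min break → 7 h 15 min
Fri: 07:14–15:58 = 8 h 44 min; less 45 min break → 7 h 59 min
Sat: 07:44–15:33 = 7 h 49 min; less 45 min break → 7 h 4 min
Sun: 09:20–18:08 = 8 h 48 min; less 45 min break → 8 h 3 min
Total worked: 46 h 39 min = 2799 min.
Regular 40 h 0 min = 2400 min at €48.00/h; overtime 6 h 39 min = 399 min at €96.00/h.
Pay = (2400 × €48.00 + 399 × €96.00) ÷ 60 = €2558.40.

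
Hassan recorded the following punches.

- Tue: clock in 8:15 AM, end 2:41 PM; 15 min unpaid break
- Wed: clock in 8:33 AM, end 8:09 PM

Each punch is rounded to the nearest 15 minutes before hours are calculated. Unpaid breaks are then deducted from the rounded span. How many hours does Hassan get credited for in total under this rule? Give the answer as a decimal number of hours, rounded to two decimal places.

18.00 hours

Tue: in 8:15 AM→8:15 AM, out 2:41 PM→2:45 PM; 6 h 30 min − 15 min = 6 h 15 min
Wed: in 8:33 AM→8:30 AM, out 8:09 PM→8:15 PM; 11 h 45 min
Total credited: 18 h 0 min.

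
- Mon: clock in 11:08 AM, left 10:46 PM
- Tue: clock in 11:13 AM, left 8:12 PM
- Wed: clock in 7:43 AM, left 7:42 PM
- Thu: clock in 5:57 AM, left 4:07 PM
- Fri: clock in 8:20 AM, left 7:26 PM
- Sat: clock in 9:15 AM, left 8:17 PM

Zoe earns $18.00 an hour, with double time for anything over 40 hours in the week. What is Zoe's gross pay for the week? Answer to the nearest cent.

Mon: 11:08 AM–10:46 PM = 11 h 38 min
Tue: 11:13 AM–8:12 PM = 8 h 59 min
Wed: 7:43 AM–7:42 PM = 11 h 59 min
Thu: 5:57 AM–4:07 PM = 10 h 10 min
Fri: 8:20 AM–7:26 PM = 11 h 6 min
Sat: 9:15 AM–8:17 PM = 11 h 2 min
Total worked: 64 h 54 min = 3894 min.
Regular 40 h 0 min = 2400 min at $18.00/h; overtime 24 h 54 min = 1494 min at $36.00/h.
Pay = (2400 × $18.00 + 1494 × $36.00) ÷ 60 = $1616.40.

$1616.40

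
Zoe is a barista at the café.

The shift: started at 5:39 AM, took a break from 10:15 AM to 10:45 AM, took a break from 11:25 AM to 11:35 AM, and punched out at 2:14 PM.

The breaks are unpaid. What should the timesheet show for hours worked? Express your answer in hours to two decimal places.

The shift: 5:39 AM–2:14 PM = 8 h 35 min; less 40 min break → 7 h 55 min

7.92 hours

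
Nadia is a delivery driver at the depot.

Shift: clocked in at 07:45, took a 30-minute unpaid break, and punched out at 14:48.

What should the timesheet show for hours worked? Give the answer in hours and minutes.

6 h 33 min

Shift: 07:45–14:48 = 7 h 3 min; less 30 min break → 6 h 33 min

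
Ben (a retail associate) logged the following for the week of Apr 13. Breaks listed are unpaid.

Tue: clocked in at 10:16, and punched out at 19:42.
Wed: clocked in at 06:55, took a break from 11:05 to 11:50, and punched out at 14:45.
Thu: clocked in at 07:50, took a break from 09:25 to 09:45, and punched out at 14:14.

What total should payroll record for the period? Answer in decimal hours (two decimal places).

Tue: 10:16–19:42 = 9 h 26 min
Wed: 06:55–14:45 = 7 h 50 min; less 45 min break → 7 h 5 min
Thu: 07:50–14:14 = 6 h 24 min; less 20 min break → 6 h 4 min
Total: 9 h 26 min + 7 h 5 min + 6 h 4 min = 22 h 35 min.

22.58 hours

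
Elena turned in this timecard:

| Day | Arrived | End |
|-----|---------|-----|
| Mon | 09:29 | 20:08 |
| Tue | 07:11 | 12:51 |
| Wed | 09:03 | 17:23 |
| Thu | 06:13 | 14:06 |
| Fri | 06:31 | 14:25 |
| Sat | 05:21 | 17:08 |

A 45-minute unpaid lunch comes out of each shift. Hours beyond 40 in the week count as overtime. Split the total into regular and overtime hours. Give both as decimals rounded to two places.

Regular 40.00 hours, overtime 7.72 hours

Mon: 09:29–20:08 = 10 h 39 min; less 45 min break → 9 h 54 min
Tue: 07:11–12:51 = 5 h 40 min; less 45 min break → 4 h 55 min
Wed: 09:03–17:23 = 8 h 20 min; less 45 min break → 7 h 35 min
Thu: 06:13–14:06 = 7 h 53 min; less 45 min break → 7 h 8 min
Fri: 06:31–14:25 = 7 h 54 min; less 45 min break → 7 h 9 min
Sat: 05:21–17:08 = 11 h 47 min; less 45 min break → 11 h 2 min
Total worked: 47 h 43 min = 47.72 h.
Threshold 40 h → overtime 7 h 43 min, regular 40 h 0 min.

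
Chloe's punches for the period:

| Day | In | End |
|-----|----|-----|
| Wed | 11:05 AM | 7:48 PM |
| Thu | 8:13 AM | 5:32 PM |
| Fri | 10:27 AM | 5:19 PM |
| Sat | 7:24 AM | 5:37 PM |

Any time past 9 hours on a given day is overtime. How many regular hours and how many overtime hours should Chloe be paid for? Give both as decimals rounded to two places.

Regular 33.58 hours, overtime 1.53 hours

Wed: 11:05 AM–7:48 PM = 8 h 43 min
Thu: 8:13 AM–5:32 PM = 9 h 19 min
Fri: 10:27 AM–5:19 PM = 6 h 52 min
Sat: 7:24 AM–5:37 PM = 10 h 13 min
Wed reg 8 h 43 min / OT 0 h 0 min; Thu reg 9 h 0 min / OT 0 h 19 min; Fri reg 6 h 52 min / OT 0 h 0 min; Sat reg 9 h 0 min / OT 1 h 13 min.
Totals: regular 33 h 35 min, overtime 1 h 32 min.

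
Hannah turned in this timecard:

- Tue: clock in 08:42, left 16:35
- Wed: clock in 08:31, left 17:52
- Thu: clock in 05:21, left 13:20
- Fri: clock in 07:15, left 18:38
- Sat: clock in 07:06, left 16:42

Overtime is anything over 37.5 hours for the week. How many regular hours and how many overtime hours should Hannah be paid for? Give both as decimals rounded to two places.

Tue: 08:42–16:35 = 7 h 53 min
Wed: 08:31–17:52 = 9 h 21 min
Thu: 05:21–13:20 = 7 h 59 min
Fri: 07:15–18:38 = 11 h 23 min
Sat: 07:06–16:42 = 9 h 36 min
Total worked: 46 h 12 min = 46.20 h.
Threshold 37.5 h → overtime 8 h 42 min, regular 37 h 30 min.

Regular 37.50 hours, overtime 8.70 hours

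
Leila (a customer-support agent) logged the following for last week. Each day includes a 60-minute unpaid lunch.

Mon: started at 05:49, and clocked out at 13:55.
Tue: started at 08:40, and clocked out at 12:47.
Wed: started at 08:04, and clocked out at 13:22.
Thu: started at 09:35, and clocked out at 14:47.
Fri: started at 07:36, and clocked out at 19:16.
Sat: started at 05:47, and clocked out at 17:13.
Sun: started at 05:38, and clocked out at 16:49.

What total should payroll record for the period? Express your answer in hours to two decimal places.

Mon: 05:49–13:55 = 8 h 6 min; less 60 min break → 7 h 6 min
Tue: 08:40–12:47 = 4 h 7 min; less 60 min break → 3 h 7 min
Wed: 08:04–13:22 = 5 h 18 min; less 60 min break → 4 h 18 min
Thu: 09:35–14:47 = 5 h 12 min; less 60 min break → 4 h 12 min
Fri: 07:36–19:16 = 11 h 40 min; less 60 min break → 10 h 40 min
Sat: 05:47–17:13 = 11 h 26 min; less 60 min break → 10 h 26 min
Sun: 05:38–16:49 = 11 h 11 min; less 60 min break → 10 h 11 min
Total: 7 h 6 min + 3 h 7 min + 4 h 18 min + 4 h 12 min + 10 h 40 min + 10 h 26 min + 10 h 11 min = 50 h 0 min.

50.00 hours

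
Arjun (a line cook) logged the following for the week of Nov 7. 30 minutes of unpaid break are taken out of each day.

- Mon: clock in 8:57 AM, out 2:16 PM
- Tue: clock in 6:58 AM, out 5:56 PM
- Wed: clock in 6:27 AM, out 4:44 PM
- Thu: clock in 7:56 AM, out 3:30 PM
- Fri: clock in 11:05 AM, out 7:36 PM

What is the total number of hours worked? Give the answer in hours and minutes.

40 h 9 min

Mon: 8:57 AM–2:16 PM = 5 h 19 min; less 30 min break → 4 h 49 min
Tue: 6:58 AM–5:56 PM = 10 h 58 min; less 30 min break → 10 h 28 min
Wed: 6:27 AM–4:44 PM = 10 h 17 min; less 30 min break → 9 h 47 min
Thu: 7:56 AM–3:30 PM = 7 h 34 min; less 30 min break → 7 h 4 min
Fri: 11:05 AM–7:36 PM = 8 h 31 min; less 30 min break → 8 h 1 min
Total: 4 h 49 min + 10 h 28 min + 9 h 47 min + 7 h 4 min + 8 h 1 min = 40 h 9 min.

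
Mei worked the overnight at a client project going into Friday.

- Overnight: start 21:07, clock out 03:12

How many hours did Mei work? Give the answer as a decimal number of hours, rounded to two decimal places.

6.08 hours

Overnight: 21:07 → midnight = 2 h 53 min; midnight → 03:12 = 3 h 12 min; span 6 h 5 min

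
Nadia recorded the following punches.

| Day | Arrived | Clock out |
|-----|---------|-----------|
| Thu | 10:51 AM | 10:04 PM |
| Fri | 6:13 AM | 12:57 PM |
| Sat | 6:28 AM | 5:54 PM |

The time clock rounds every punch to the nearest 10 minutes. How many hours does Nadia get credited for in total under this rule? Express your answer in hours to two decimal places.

29.33 hours

Thu: in 10:51 AM→10:50 AM, out 10:04 PM→10:00 PM; 11 h 10 min
Fri: in 6:13 AM→6:10 AM, out 12:57 PM→1:00 PM; 6 h 50 min
Sat: in 6:28 AM→6:30 AM, out 5:54 PM→5:50 PM; 11 h 20 min
Total credited: 29 h 20 min.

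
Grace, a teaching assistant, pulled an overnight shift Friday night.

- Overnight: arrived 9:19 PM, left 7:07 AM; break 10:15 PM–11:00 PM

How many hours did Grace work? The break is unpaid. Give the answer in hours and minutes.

Overnight: 9:19 PM → midnight = 2 h 41 min; midnight → 7:07 AM = 7 h 7 min; span 9 h 48 min; less 45 min break → 9 h 3 min

9 h 3 min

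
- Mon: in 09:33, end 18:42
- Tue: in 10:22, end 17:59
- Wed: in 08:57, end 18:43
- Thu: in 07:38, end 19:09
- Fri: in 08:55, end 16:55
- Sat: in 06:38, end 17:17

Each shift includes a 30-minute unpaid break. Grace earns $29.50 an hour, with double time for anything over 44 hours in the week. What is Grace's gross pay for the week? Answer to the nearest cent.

Mon: 09:33–18:42 = 9 h 9 min; less 30 min break → 8 h 39 min
Tue: 10:22–17:59 = 7 h 37 min; less 30 min break → 7 h 7 min
Wed: 08:57–18:43 = 9 h 46 min; less 30 min break → 9 h 16 min
Thu: 07:38–19:09 = 11 h 31 min; less 30 min break → 11 h 1 min
Fri: 08:55–16:55 = 8 h 0 min; less 30 min break → 7 h 30 min
Sat: 06:38–17:17 = 10 h 39 min; less 30 min break → 10 h 9 min
Total worked: 53 h 42 min = 3222 min.
Regular 44 h 0 min = 2640 min at $29.50/h; overtime 9 h 42 min = 582 min at $59.00/h.
Pay = (2640 × $29.50 + 582 × $59.00) ÷ 60 = $1870.30.

$1870.30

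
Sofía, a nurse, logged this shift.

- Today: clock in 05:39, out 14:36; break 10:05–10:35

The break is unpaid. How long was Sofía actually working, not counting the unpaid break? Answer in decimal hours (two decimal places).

8.45 hours

Today: 05:39–14:36 = 8 h 57 min; less 30 min break → 8 h 27 min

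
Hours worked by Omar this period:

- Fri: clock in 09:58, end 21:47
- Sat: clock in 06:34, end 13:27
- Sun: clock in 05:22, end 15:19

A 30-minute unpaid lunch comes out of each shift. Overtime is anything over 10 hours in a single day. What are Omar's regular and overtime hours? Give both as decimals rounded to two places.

Fri: 09:58–21:47 = 11 h 49 min; less 30 min break → 11 h 19 min
Sat: 06:34–13:27 = 6 h 53 min; less 30 min break → 6 h 23 min
Sun: 05:22–15:19 = 9 h 57 min; less 30 min break → 9 h 27 min
Fri reg 10 h 0 min / OT 1 h 19 min; Sat reg 6 h 23 min / OT 0 h 0 min; Sun reg 9 h 27 min / OT 0 h 0 min.
Totals: regular 25 h 50 min, overtime 1 h 19 min.

Regular 25.83 hours, overtime 1.32 hours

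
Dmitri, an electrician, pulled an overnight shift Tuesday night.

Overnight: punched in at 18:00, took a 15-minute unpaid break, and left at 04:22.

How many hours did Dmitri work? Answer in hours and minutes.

Overnight: 18:00 → midnight = 6 h 0 min; midnight → 04:22 = 4 h 22 min; span 10 h 22 min; less 15 min break → 10 h 7 min

10 h 7 min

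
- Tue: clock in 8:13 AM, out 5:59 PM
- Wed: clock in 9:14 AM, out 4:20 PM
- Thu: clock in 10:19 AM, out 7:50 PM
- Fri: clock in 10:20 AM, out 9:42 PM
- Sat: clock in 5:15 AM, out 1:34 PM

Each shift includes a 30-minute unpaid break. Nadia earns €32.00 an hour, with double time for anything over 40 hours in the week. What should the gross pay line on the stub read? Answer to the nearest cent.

€1508.27

Tue: 8:13 AM–5:59 PM = 9 h 46 min; less 30 min break → 9 h 16 min
Wed: 9:14 AM–4:20 PM = 7 h 6 min; less 30 min break → 6 h 36 min
Thu: 10:19 AM–7:50 PM = 9 h 31 min; less 30 min break → 9 h 1 min
Fri: 10:20 AM–9:42 PM = 11 h 22 min; less 30 min break → 10 h 52 min
Sat: 5:15 AM–1:34 PM = 8 h 19 min; less 30 min break → 7 h 49 min
Total worked: 43 h 34 min = 2614 min.
Regular 40 h 0 min = 2400 min at €32.00/h; overtime 3 h 34 min = 214 min at €64.00/h.
Pay = (2400 × €32.00 + 214 × €64.00) ÷ 60 = €1508.27.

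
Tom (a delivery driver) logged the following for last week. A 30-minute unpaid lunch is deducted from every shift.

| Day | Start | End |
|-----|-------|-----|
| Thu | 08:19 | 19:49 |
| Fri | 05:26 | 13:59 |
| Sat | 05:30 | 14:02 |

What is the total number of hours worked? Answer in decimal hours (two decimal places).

27.08 hours

Thu: 08:19–19:49 = 11 h 30 min; less 30 min break → 11 h 0 min
Fri: 05:26–13:59 = 8 h 33 min; less 30 min break → 8 h 3 min
Sat: 05:30–14:02 = 8 h 32 min; less 30 min break → 8 h 2 min
Total: 11 h 0 min + 8 h 3 min + 8 h 2 min = 27 h 5 min.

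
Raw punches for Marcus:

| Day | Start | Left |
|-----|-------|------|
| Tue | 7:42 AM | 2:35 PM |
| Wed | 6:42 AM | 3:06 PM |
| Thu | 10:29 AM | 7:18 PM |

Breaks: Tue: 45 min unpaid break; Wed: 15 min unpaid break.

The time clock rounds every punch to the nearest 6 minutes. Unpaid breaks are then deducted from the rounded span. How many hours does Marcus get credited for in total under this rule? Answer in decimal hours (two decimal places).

Tue: in 7:42 AM→7:42 AM, out 2:35 PM→2:36 PM; 6 h 54 min − 45 min = 6 h 9 min
Wed: in 6:42 AM→6:42 AM, out 3:06 PM→3:06 PM; 8 h 24 min − 15 min = 8 h 9 min
Thu: in 10:29 AM→10:30 AM, out 7:18 PM→7:18 PM; 8 h 48 min
Total credited: 23 h 6 min.

23.10 hours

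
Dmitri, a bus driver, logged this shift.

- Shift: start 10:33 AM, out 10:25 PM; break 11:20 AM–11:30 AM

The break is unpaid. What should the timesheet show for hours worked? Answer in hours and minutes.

Shift: 10:33 AM–10:25 PM = 11 h 52 min; less 10 min break → 11 h 42 min

11 h 42 min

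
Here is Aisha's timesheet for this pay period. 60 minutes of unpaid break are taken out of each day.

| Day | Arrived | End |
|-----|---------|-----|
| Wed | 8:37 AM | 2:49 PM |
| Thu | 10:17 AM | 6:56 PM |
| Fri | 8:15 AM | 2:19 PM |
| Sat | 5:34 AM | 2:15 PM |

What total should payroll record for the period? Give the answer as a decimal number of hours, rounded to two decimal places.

Wed: 8:37 AM–2:49 PM = 6 h 12 min; less 60 min break → 5 h 12 min
Thu: 10:17 AM–6:56 PM = 8 h 39 min; less 60 min break → 7 h 39 min
Fri: 8:15 AM–2:19 PM = 6 h 4 min; less 60 min break → 5 h 4 min
Sat: 5:34 AM–2:15 PM = 8 h 41 min; less 60 min break → 7 h 41 min
Total: 5 h 12 min + 7 h 39 min + 5 h 4 min + 7 h 41 min = 25 h 36 min.

25.60 hours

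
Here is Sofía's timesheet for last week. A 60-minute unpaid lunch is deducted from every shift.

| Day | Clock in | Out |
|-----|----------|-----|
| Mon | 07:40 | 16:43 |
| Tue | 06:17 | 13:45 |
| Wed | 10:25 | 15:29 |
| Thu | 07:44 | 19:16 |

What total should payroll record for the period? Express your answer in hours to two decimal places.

Mon: 07:40–16:43 = 9 h 3 min; less 60 min break → 8 h 3 min
Tue: 06:17–13:45 = 7 h 28 min; less 60 min break → 6 h 28 min
Wed: 10:25–15:29 = 5 h 4 min; less 60 min break → 4 h 4 min
Thu: 07:44–19:16 = 11 h 32 min; less 60 min break → 10 h 32 min
Total: 8 h 3 min + 6 h 28 min + 4 h 4 min + 10 h 32 min = 29 h 7 min.

29.12 hours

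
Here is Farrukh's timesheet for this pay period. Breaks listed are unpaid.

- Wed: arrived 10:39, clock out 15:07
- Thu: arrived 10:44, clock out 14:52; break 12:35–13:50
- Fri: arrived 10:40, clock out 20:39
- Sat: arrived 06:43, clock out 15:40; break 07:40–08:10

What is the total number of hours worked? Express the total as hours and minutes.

Wed: 10:39–15:07 = 4 h 28 min
Thu: 10:44–14:52 = 4 h 8 min; less 75 min break → 2 h 53 min
Fri: 10:40–20:39 = 9 h 59 min
Sat: 06:43–15:40 = 8 h 57 min; less 30 min break → 8 h 27 min
Total: 4 h 28 min + 2 h 53 min + 9 h 59 min + 8 h 27 min = 25 h 47 min.

25 h 47 min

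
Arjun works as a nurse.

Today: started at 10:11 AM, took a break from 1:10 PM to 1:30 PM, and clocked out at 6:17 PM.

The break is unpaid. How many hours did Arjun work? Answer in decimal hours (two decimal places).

7.77 hours

Today: 10:11 AM–6:17 PM = 8 h 6 min; less 20 min break → 7 h 46 min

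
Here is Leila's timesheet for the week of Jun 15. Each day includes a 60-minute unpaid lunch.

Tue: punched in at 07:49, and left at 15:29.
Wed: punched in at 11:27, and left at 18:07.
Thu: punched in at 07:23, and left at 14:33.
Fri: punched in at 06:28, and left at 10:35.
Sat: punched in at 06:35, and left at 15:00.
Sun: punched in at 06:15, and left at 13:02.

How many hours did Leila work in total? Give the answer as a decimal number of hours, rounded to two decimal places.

Tue: 07:49–15:29 = 7 h 40 min; less 60 min break → 6 h 40 min
Wed: 11:27–18:07 = 6 h 40 min; less 60 min break → 5 h 40 min
Thu: 07:23–14:33 = 7 h 10 min; less 60 min break → 6 h 10 min
Fri: 06:28–10:35 = 4 h 7 min; less 60 min break → 3 h 7 min
Sat: 06:35–15:00 = 8 h 25 min; less 60 min break → 7 h 25 min
Sun: 06:15–13:02 = 6 h 47 min; less 60 min break → 5 h 47 min
Total: 6 h 40 min + 5 h 40 min + 6 h 10 min + 3 h 7 min + 7 h 25 min + 5 h 47 min = 34 h 49 min.

34.82 hours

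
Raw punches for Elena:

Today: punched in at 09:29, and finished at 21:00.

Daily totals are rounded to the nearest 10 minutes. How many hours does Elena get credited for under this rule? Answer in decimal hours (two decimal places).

Today: 09:29–21:00 = 11 h 31 min → rounds to 11 h 30 min

11.50 hours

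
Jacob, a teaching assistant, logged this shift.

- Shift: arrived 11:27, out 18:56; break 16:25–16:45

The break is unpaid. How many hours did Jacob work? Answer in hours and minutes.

Shift: 11:27–18:56 = 7 h 29 min; less 20 min break → 7 h 9 min

7 h 9 min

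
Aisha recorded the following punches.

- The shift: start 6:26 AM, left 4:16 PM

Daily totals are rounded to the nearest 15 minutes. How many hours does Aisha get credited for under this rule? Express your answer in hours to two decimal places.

9.75 hours

The shift: 6:26 AM–4:16 PM = 9 h 50 min → rounds to 9 h 45 min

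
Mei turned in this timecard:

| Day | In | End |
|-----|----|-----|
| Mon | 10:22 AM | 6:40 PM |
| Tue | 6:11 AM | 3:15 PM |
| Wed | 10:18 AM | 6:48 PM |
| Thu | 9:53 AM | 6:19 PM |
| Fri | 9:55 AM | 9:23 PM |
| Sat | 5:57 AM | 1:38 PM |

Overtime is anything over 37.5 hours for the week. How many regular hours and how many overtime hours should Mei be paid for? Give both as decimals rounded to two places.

Regular 37.50 hours, overtime 15.95 hours

Mon: 10:22 AM–6:40 PM = 8 h 18 min
Tue: 6:11 AM–3:15 PM = 9 h 4 min
Wed: 10:18 AM–6:48 PM = 8 h 30 min
Thu: 9:53 AM–6:19 PM = 8 h 26 min
Fri: 9:55 AM–9:23 PM = 11 h 28 min
Sat: 5:57 AM–1:38 PM = 7 h 41 min
Total worked: 53 h 27 min = 53.45 h.
Threshold 37.5 h → overtime 15 h 57 min, regular 37 h 30 min.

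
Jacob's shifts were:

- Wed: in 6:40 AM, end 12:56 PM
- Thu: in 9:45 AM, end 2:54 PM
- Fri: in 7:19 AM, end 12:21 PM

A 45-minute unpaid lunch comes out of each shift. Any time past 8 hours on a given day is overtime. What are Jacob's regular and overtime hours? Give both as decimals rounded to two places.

Wed: 6:40 AM–12:56 PM = 6 h 16 min; less 45 min break → 5 h 31 min
Thu: 9:45 AM–2:54 PM = 5 h 9 min; less 45 min break → 4 h 24 min
Fri: 7:19 AM–12:21 PM = 5 h 2 min; less 45 min break → 4 h 17 min
Wed reg 5 h 31 min / OT 0 h 0 min; Thu reg 4 h 24 min / OT 0 h 0 min; Fri reg 4 h 17 min / OT 0 h 0 min.
Totals: regular 14 h 12 min, overtime 0 h 0 min.

Regular 14.20 hours, overtime 0.00 hours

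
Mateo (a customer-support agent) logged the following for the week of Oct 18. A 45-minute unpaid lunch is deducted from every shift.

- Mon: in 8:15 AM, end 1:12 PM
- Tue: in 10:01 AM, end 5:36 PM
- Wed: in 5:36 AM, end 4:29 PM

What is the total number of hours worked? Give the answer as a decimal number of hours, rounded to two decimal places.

Mon: 8:15 AM–1:12 PM = 4 h 57 min; less 45 min break → 4 h 12 min
Tue: 10:01 AM–5:36 PM = 7 h 35 min; less 45 min break → 6 h 50 min
Wed: 5:36 AM–4:29 PM = 10 h 53 min; less 45 min break → 10 h 8 min
Total: 4 h 12 min + 6 h 50 min + 10 h 8 min = 21 h 10 min.

21.17 hours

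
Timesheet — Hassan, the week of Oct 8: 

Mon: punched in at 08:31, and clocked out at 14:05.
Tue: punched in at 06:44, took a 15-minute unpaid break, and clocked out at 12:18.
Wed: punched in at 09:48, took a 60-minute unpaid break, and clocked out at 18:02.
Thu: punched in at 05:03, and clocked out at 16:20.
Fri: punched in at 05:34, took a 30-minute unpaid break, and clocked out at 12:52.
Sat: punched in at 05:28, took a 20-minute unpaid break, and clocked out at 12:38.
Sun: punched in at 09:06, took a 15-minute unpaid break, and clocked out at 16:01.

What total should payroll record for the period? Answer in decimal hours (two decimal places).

49.70 hours

Mon: 08:31–14:05 = 5 h 34 min
Tue: 06:44–12:18 = 5 h 34 min; less 15 min break → 5 h 19 min
Wed: 09:48–18:02 = 8 h 14 min; less 60 min break → 7 h 14 min
Thu: 05:03–16:20 = 11 h 17 min
Fri: 05:34–12:52 = 7 h 18 min; less 30 min break → 6 h 48 min
Sat: 05:28–12:38 = 7 h 10 min; less 20 min break → 6 h 50 min
Sun: 09:06–16:01 = 6 h 55 min; less 15 min break → 6 h 40 min
Total: 5 h 34 min + 5 h 19 min + 7 h 14 min + 11 h 17 min + 6 h 48 min + 6 h 50 min + 6 h 40 min = 49 h 42 min.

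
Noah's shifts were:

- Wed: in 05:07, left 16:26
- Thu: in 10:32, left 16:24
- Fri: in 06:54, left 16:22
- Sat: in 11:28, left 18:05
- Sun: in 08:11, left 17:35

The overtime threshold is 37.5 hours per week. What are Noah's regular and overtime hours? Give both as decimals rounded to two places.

Wed: 05:07–16:26 = 11 h 19 min
Thu: 10:32–16:24 = 5 h 52 min
Fri: 06:54–16:22 = 9 h 28 min
Sat: 11:28–18:05 = 6 h 37 min
Sun: 08:11–17:35 = 9 h 24 min
Total worked: 42 h 40 min = 42.67 h.
Threshold 37.5 h → overtime 5 h 10 min, regular 37 h 30 min.

Regular 37.50 hours, overtime 5.17 hours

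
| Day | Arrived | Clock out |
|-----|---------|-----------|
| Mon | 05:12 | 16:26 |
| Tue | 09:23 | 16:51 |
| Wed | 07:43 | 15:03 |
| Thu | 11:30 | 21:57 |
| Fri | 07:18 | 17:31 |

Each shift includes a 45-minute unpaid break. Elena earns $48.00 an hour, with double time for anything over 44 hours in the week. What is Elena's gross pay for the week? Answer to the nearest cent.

Mon: 05:12–16:26 = 11 h 14 min; less 45 min break → 10 h 29 min
Tue: 09:23–16:51 = 7 h 28 min; less 45 min break → 6 h 43 min
Wed: 07:43–15:03 = 7 h 20 min; less 45 min break → 6 h 35 min
Thu: 11:30–21:57 = 10 h 27 min; less 45 min break → 9 h 42 min
Fri: 07:18–17:31 = 10 h 13 min; less 45 min break → 9 h 28 min
Total worked: 42 h 57 min = 2577 min.
Regular 42 h 57 min = 2577 min at $48.00/h; overtime 0 h 0 min = 0 min at $96.00/h.
Pay = (2577 × $48.00 + 0 × $96.00) ÷ 60 = $2061.60.

$2061.60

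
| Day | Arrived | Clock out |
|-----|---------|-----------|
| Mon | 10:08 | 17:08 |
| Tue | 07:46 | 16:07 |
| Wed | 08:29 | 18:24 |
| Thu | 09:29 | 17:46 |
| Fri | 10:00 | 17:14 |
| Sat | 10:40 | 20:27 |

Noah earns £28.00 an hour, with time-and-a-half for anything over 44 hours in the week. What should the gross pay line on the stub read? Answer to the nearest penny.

Mon: 10:08–17:08 = 7 h 0 min
Tue: 07:46–16:07 = 8 h 21 min
Wed: 08:29–18:24 = 9 h 55 min
Thu: 09:29–17:46 = 8 h 17 min
Fri: 10:00–17:14 = 7 h 14 min
Sat: 10:40–20:27 = 9 h 47 min
Total worked: 50 h 34 min = 3034 min.
Regular 44 h 0 min = 2640 min at £28.00/h; overtime 6 h 34 min = 394 min at £42.00/h.
Pay = (2640 × £28.00 + 394 × £42.00) ÷ 60 = £1507.80.

£1507.80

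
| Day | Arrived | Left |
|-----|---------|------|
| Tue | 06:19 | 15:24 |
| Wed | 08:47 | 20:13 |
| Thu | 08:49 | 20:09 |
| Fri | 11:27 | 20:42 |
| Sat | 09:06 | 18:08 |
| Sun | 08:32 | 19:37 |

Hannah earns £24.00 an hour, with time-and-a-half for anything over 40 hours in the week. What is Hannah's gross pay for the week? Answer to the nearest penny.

Tue: 06:19–15:24 = 9 h 5 min
Wed: 08:47–20:13 = 11 h 26 min
Thu: 08:49–20:09 = 11 h 20 min
Fri: 11:27–20:42 = 9 h 15 min
Sat: 09:06–18:08 = 9 h 2 min
Sun: 08:32–19:37 = 11 h 5 min
Total worked: 61 h 13 min = 3673 min.
Regular 40 h 0 min = 2400 min at £24.00/h; overtime 21 h 13 min = 1273 min at £36.00/h.
Pay = (2400 × £24.00 + 1273 × £36.00) ÷ 60 = £1723.80.

£1723.80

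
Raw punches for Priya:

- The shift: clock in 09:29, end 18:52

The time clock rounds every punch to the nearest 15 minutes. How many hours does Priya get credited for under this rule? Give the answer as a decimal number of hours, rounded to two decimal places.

The shift: in 09:29→09:30, out 18:52→18:45; 9 h 15 min

9.25 hours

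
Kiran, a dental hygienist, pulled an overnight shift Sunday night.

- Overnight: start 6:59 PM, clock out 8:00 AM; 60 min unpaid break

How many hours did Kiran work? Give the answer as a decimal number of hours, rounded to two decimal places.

12.02 hours

Overnight: 6:59 PM → midnight = 5 h 1 min; midnight → 8:00 AM = 8 h 0 min; span 13 h 1 min; less 60 min break → 12 h 1 min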